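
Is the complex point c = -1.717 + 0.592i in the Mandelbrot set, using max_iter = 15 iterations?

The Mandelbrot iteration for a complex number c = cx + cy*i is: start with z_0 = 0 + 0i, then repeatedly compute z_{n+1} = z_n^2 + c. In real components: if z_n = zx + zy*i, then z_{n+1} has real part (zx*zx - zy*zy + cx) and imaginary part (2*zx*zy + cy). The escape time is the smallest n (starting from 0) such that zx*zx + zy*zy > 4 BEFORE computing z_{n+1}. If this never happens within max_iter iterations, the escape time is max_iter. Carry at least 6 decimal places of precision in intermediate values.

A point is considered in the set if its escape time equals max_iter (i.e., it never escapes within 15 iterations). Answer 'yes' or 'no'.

Answer: no

Derivation:
z_0 = 0 + 0i, c = -1.7170 + 0.5920i
Iter 1: z = -1.7170 + 0.5920i, |z|^2 = 3.2986
Iter 2: z = 0.8806 + -1.4409i, |z|^2 = 2.8518
Iter 3: z = -3.0178 + -1.9458i, |z|^2 = 12.8932
Escaped at iteration 3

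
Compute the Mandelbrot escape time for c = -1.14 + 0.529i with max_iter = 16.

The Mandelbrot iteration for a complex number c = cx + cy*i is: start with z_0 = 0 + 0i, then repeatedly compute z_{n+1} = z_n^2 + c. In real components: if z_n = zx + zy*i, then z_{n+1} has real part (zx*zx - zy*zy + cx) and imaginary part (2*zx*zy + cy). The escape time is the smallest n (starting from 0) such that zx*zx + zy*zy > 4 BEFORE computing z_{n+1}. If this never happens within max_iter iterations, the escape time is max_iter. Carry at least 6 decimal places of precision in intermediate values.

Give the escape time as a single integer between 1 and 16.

z_0 = 0 + 0i, c = -1.1400 + 0.5290i
Iter 1: z = -1.1400 + 0.5290i, |z|^2 = 1.5794
Iter 2: z = -0.1202 + -0.6771i, |z|^2 = 0.4729
Iter 3: z = -1.5840 + 0.6918i, |z|^2 = 2.9878
Iter 4: z = 0.8905 + -1.6628i, |z|^2 = 3.5579
Iter 5: z = -3.1118 + -2.4325i, |z|^2 = 15.6004
Escaped at iteration 5

Answer: 5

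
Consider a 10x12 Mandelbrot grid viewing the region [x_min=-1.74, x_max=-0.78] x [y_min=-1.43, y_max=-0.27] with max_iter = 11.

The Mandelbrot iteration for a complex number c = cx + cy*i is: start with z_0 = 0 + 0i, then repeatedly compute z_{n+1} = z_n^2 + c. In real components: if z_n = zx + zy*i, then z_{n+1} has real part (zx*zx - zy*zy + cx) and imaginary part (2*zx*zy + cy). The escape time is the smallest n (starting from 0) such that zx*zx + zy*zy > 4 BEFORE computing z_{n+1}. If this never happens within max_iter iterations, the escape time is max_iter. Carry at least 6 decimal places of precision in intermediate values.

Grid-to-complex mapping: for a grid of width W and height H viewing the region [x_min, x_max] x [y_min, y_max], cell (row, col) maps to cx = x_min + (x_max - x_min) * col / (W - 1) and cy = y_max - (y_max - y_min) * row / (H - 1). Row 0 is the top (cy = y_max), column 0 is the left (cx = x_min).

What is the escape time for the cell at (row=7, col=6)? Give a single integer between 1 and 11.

z_0 = 0 + 0i, c = -1.1000 + -1.0082i
Iter 1: z = -1.1000 + -1.0082i, |z|^2 = 2.2264
Iter 2: z = -0.9064 + 1.2098i, |z|^2 = 2.2853
Iter 3: z = -1.7420 + -3.2014i, |z|^2 = 13.2838
Escaped at iteration 3

Answer: 3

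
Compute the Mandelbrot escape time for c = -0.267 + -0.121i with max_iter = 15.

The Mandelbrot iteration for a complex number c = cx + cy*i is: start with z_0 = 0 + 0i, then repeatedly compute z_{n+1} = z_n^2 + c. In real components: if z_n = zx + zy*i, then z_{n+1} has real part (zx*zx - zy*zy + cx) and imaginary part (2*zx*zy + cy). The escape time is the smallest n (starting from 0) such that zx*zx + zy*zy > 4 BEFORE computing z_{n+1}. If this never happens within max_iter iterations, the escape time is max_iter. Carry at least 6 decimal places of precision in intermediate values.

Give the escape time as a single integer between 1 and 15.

Answer: 15

Derivation:
z_0 = 0 + 0i, c = -0.2670 + -0.1210i
Iter 1: z = -0.2670 + -0.1210i, |z|^2 = 0.0859
Iter 2: z = -0.2104 + -0.0564i, |z|^2 = 0.0474
Iter 3: z = -0.2259 + -0.0973i, |z|^2 = 0.0605
Iter 4: z = -0.2254 + -0.0770i, |z|^2 = 0.0567
Iter 5: z = -0.2221 + -0.0863i, |z|^2 = 0.0568
Iter 6: z = -0.2251 + -0.0827i, |z|^2 = 0.0575
Iter 7: z = -0.2232 + -0.0838i, |z|^2 = 0.0568
Iter 8: z = -0.2242 + -0.0836i, |z|^2 = 0.0573
Iter 9: z = -0.2237 + -0.0835i, |z|^2 = 0.0570
Iter 10: z = -0.2239 + -0.0836i, |z|^2 = 0.0571
Iter 11: z = -0.2239 + -0.0835i, |z|^2 = 0.0571
Iter 12: z = -0.2239 + -0.0836i, |z|^2 = 0.0571
Iter 13: z = -0.2239 + -0.0836i, |z|^2 = 0.0571
Iter 14: z = -0.2239 + -0.0836i, |z|^2 = 0.0571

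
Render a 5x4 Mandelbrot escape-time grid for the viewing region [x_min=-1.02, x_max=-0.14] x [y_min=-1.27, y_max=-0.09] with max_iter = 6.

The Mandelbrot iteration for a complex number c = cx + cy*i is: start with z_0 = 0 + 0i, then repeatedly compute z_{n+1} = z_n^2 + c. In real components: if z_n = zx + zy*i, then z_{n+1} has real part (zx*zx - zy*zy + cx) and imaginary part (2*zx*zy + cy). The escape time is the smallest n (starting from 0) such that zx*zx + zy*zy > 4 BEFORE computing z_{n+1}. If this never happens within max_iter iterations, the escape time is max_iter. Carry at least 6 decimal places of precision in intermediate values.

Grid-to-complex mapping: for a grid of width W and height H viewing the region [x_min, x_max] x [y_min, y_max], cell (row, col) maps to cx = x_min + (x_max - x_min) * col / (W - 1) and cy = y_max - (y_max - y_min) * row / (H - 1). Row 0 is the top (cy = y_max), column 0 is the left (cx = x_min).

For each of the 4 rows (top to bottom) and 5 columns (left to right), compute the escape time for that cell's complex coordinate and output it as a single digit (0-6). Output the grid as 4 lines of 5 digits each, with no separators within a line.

(row=0, col=0): c = -1.0200 + -0.0900i → escape time 6
(row=0, col=1): c = -0.8000 + -0.0900i → escape time 6
(row=0, col=2): c = -0.5800 + -0.0900i → escape time 6
(row=0, col=3): c = -0.3600 + -0.0900i → escape time 6
(row=0, col=4): c = -0.1400 + -0.0900i → escape time 6
(row=1, col=0): c = -1.0200 + -0.4833i → escape time 5
(row=1, col=1): c = -0.8000 + -0.4833i → escape time 6
(row=1, col=2): c = -0.5800 + -0.4833i → escape time 6
(row=1, col=3): c = -0.3600 + -0.4833i → escape time 6
(row=1, col=4): c = -0.1400 + -0.4833i → escape time 6
(row=2, col=0): c = -1.0200 + -0.8767i → escape time 3
(row=2, col=1): c = -0.8000 + -0.8767i → escape time 4
(row=2, col=2): c = -0.5800 + -0.8767i → escape time 4
(row=2, col=3): c = -0.3600 + -0.8767i → escape time 5
(row=2, col=4): c = -0.1400 + -0.8767i → escape time 6
(row=3, col=0): c = -1.0200 + -1.2700i → escape time 2
(row=3, col=1): c = -0.8000 + -1.2700i → escape time 3
(row=3, col=2): c = -0.5800 + -1.2700i → escape time 3
(row=3, col=3): c = -0.3600 + -1.2700i → escape time 3
(row=3, col=4): c = -0.1400 + -1.2700i → escape time 3

Answer: 66666
56666
34456
23333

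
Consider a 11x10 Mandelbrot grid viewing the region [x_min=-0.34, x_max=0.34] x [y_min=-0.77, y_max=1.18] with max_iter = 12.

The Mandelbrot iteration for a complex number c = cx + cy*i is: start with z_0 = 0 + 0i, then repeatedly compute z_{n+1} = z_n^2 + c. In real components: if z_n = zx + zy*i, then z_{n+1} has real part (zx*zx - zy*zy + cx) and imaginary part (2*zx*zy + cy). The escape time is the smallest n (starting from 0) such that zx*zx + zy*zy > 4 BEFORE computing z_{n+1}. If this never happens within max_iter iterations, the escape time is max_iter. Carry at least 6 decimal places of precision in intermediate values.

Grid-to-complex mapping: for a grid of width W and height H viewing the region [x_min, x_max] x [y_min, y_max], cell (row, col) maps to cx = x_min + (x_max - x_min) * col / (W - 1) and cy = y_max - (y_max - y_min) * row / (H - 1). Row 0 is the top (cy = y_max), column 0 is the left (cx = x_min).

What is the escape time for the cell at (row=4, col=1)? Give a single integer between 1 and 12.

z_0 = 0 + 0i, c = -0.2720 + 0.3133i
Iter 1: z = -0.2720 + 0.3133i, |z|^2 = 0.1722
Iter 2: z = -0.2962 + 0.1429i, |z|^2 = 0.1081
Iter 3: z = -0.2047 + 0.2287i, |z|^2 = 0.0942
Iter 4: z = -0.2824 + 0.2197i, |z|^2 = 0.1280
Iter 5: z = -0.2405 + 0.1892i, |z|^2 = 0.0937
Iter 6: z = -0.2500 + 0.2223i, |z|^2 = 0.1119
Iter 7: z = -0.2589 + 0.2022i, |z|^2 = 0.1079
Iter 8: z = -0.2458 + 0.2086i, |z|^2 = 0.1040
Iter 9: z = -0.2551 + 0.2108i, |z|^2 = 0.1095
Iter 10: z = -0.2514 + 0.2058i, |z|^2 = 0.1055
Iter 11: z = -0.2512 + 0.2099i, |z|^2 = 0.1071

Answer: 12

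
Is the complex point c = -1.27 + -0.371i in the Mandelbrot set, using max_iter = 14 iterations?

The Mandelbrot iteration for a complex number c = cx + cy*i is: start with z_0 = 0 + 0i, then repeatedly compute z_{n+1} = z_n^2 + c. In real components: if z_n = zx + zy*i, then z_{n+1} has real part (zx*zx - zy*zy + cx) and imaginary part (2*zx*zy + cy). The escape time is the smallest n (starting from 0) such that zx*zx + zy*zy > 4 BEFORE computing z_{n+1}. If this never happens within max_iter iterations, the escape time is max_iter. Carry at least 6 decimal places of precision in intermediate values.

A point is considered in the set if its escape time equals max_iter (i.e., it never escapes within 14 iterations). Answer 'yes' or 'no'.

Answer: no

Derivation:
z_0 = 0 + 0i, c = -1.2700 + -0.3710i
Iter 1: z = -1.2700 + -0.3710i, |z|^2 = 1.7505
Iter 2: z = 0.2053 + 0.5713i, |z|^2 = 0.3686
Iter 3: z = -1.5543 + -0.1365i, |z|^2 = 2.4345
Iter 4: z = 1.1272 + 0.0532i, |z|^2 = 1.2735
Iter 5: z = -0.0022 + -0.2511i, |z|^2 = 0.0631
Iter 6: z = -1.3330 + -0.3699i, |z|^2 = 1.9138
Iter 7: z = 0.3702 + 0.6152i, |z|^2 = 0.5155
Iter 8: z = -1.5114 + 0.0845i, |z|^2 = 2.2915
Iter 9: z = 1.0072 + -0.6263i, |z|^2 = 1.4068
Iter 10: z = -0.6478 + -1.6327i, |z|^2 = 3.0854
Iter 11: z = -3.5160 + 1.7445i, |z|^2 = 15.4056
Escaped at iteration 11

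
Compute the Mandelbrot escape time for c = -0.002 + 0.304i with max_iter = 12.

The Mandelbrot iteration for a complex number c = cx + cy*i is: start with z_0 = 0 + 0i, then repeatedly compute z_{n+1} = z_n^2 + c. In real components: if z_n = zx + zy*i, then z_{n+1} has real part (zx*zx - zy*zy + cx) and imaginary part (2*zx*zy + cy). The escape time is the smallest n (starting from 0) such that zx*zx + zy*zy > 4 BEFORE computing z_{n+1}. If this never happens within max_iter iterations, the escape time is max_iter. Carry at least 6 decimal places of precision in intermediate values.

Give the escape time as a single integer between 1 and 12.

z_0 = 0 + 0i, c = -0.0020 + 0.3040i
Iter 1: z = -0.0020 + 0.3040i, |z|^2 = 0.0924
Iter 2: z = -0.0944 + 0.3028i, |z|^2 = 0.1006
Iter 3: z = -0.0848 + 0.2468i, |z|^2 = 0.0681
Iter 4: z = -0.0557 + 0.2622i, |z|^2 = 0.0718
Iter 5: z = -0.0676 + 0.2748i, |z|^2 = 0.0801
Iter 6: z = -0.0729 + 0.2668i, |z|^2 = 0.0765
Iter 7: z = -0.0679 + 0.2651i, |z|^2 = 0.0749
Iter 8: z = -0.0677 + 0.2680i, |z|^2 = 0.0764
Iter 9: z = -0.0693 + 0.2677i, |z|^2 = 0.0765
Iter 10: z = -0.0689 + 0.2669i, |z|^2 = 0.0760
Iter 11: z = -0.0685 + 0.2672i, |z|^2 = 0.0761

Answer: 12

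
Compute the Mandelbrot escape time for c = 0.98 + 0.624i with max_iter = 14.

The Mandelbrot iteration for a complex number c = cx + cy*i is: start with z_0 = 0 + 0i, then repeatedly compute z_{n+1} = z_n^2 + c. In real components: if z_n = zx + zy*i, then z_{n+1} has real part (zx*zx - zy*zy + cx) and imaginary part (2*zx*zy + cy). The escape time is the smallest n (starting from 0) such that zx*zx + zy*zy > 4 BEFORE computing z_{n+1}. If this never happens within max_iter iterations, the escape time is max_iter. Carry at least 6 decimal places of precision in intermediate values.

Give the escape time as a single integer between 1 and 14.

z_0 = 0 + 0i, c = 0.9800 + 0.6240i
Iter 1: z = 0.9800 + 0.6240i, |z|^2 = 1.3498
Iter 2: z = 1.5510 + 1.8470i, |z|^2 = 5.8172
Escaped at iteration 2

Answer: 2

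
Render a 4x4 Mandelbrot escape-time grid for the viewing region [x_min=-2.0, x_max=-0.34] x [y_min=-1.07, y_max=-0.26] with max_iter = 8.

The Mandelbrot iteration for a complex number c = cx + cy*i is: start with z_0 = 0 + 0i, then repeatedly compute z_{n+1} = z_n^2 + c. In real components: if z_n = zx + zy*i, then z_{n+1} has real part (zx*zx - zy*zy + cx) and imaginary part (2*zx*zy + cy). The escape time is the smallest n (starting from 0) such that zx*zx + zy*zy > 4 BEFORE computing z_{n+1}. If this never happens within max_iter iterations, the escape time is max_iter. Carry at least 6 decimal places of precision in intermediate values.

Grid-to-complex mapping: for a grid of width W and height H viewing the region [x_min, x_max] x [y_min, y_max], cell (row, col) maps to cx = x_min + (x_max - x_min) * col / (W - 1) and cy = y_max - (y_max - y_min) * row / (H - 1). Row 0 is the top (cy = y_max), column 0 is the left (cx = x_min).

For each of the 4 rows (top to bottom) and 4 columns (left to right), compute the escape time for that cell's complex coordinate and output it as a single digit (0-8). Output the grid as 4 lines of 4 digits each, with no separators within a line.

(row=0, col=0): c = -2.0000 + -0.2600i → escape time 1
(row=0, col=1): c = -1.4467 + -0.2600i → escape time 5
(row=0, col=2): c = -0.8933 + -0.2600i → escape time 8
(row=0, col=3): c = -0.3400 + -0.2600i → escape time 8
(row=1, col=0): c = -2.0000 + -0.5300i → escape time 1
(row=1, col=1): c = -1.4467 + -0.5300i → escape time 3
(row=1, col=2): c = -0.8933 + -0.5300i → escape time 5
(row=1, col=3): c = -0.3400 + -0.5300i → escape time 8
(row=2, col=0): c = -2.0000 + -0.8000i → escape time 1
(row=2, col=1): c = -1.4467 + -0.8000i → escape time 3
(row=2, col=2): c = -0.8933 + -0.8000i → escape time 4
(row=2, col=3): c = -0.3400 + -0.8000i → escape time 7
(row=3, col=0): c = -2.0000 + -1.0700i → escape time 1
(row=3, col=1): c = -1.4467 + -1.0700i → escape time 2
(row=3, col=2): c = -0.8933 + -1.0700i → escape time 3
(row=3, col=3): c = -0.3400 + -1.0700i → escape time 4

Answer: 1588
1358
1347
1234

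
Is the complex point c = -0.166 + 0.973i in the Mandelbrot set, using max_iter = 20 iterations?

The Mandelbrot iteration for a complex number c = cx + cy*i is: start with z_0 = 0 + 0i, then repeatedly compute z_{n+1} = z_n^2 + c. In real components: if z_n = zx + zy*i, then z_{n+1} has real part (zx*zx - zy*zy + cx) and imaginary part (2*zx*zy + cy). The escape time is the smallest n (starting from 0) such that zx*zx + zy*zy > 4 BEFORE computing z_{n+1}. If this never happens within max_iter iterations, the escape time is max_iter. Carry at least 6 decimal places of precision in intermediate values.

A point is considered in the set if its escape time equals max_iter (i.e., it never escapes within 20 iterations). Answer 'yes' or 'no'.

Answer: no

Derivation:
z_0 = 0 + 0i, c = -0.1660 + 0.9730i
Iter 1: z = -0.1660 + 0.9730i, |z|^2 = 0.9743
Iter 2: z = -1.0852 + 0.6500i, |z|^2 = 1.6001
Iter 3: z = 0.5891 + -0.4376i, |z|^2 = 0.5386
Iter 4: z = -0.0104 + 0.4573i, |z|^2 = 0.2093
Iter 5: z = -0.3750 + 0.9635i, |z|^2 = 1.0689
Iter 6: z = -0.9536 + 0.2503i, |z|^2 = 0.9720
Iter 7: z = 0.6807 + 0.4956i, |z|^2 = 0.7089
Iter 8: z = 0.0517 + 1.6476i, |z|^2 = 2.7173
Iter 9: z = -2.8779 + 1.1434i, |z|^2 = 9.5898
Escaped at iteration 9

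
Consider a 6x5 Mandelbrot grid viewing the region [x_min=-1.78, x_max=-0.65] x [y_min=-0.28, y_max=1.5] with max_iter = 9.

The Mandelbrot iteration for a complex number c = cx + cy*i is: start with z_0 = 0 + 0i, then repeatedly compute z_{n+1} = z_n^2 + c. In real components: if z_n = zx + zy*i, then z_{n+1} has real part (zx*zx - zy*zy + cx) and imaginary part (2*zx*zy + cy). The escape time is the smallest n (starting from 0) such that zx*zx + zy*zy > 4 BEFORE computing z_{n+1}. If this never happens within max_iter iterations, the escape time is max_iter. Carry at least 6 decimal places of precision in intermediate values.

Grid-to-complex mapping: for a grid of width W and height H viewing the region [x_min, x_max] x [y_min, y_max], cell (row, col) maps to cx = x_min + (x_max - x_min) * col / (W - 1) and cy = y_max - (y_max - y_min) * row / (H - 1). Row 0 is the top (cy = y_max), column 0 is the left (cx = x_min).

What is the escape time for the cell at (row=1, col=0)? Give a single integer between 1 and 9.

z_0 = 0 + 0i, c = -1.7800 + 1.0550i
Iter 1: z = -1.7800 + 1.0550i, |z|^2 = 4.2814
Escaped at iteration 1

Answer: 1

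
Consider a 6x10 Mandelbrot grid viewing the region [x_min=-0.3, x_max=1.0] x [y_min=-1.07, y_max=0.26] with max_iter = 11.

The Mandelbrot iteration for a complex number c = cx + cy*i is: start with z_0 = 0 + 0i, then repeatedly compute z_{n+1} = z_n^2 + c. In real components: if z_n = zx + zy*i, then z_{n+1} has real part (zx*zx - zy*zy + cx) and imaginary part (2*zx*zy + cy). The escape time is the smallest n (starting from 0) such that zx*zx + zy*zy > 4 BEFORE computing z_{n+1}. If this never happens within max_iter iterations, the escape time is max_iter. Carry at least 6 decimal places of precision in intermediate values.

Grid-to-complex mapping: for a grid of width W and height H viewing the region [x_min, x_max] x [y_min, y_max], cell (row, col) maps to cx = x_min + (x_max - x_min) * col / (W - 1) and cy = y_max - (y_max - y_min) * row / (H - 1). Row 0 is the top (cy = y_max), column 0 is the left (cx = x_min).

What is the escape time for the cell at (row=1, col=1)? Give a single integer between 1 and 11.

z_0 = 0 + 0i, c = -0.0400 + 0.1122i
Iter 1: z = -0.0400 + 0.1122i, |z|^2 = 0.0142
Iter 2: z = -0.0510 + 0.1032i, |z|^2 = 0.0133
Iter 3: z = -0.0481 + 0.1017i, |z|^2 = 0.0127
Iter 4: z = -0.0480 + 0.1024i, |z|^2 = 0.0128
Iter 5: z = -0.0482 + 0.1024i, |z|^2 = 0.0128
Iter 6: z = -0.0482 + 0.1024i, |z|^2 = 0.0128
Iter 7: z = -0.0482 + 0.1024i, |z|^2 = 0.0128
Iter 8: z = -0.0482 + 0.1024i, |z|^2 = 0.0128
Iter 9: z = -0.0482 + 0.1024i, |z|^2 = 0.0128
Iter 10: z = -0.0482 + 0.1024i, |z|^2 = 0.0128

Answer: 11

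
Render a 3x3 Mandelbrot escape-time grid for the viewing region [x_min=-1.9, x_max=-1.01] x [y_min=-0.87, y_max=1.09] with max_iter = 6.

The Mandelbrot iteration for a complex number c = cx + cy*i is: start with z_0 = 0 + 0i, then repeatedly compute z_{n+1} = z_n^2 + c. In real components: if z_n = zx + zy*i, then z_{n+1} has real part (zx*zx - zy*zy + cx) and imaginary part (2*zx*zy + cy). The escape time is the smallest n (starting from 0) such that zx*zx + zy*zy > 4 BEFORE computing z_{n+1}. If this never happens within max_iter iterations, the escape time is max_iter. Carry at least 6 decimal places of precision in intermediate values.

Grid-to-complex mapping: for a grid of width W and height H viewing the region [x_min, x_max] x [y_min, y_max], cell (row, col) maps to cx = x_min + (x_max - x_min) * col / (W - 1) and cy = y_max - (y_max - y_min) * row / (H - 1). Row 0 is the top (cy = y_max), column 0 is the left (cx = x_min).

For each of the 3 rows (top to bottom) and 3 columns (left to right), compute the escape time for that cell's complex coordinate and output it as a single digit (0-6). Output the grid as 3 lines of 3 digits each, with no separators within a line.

(row=0, col=0): c = -1.9000 + 1.0900i → escape time 1
(row=0, col=1): c = -1.4550 + 1.0900i → escape time 2
(row=0, col=2): c = -1.0100 + 1.0900i → escape time 3
(row=1, col=0): c = -1.9000 + 0.1100i → escape time 4
(row=1, col=1): c = -1.4550 + 0.1100i → escape time 6
(row=1, col=2): c = -1.0100 + 0.1100i → escape time 6
(row=2, col=0): c = -1.9000 + -0.8700i → escape time 1
(row=2, col=1): c = -1.4550 + -0.8700i → escape time 3
(row=2, col=2): c = -1.0100 + -0.8700i → escape time 3

Answer: 123
466
133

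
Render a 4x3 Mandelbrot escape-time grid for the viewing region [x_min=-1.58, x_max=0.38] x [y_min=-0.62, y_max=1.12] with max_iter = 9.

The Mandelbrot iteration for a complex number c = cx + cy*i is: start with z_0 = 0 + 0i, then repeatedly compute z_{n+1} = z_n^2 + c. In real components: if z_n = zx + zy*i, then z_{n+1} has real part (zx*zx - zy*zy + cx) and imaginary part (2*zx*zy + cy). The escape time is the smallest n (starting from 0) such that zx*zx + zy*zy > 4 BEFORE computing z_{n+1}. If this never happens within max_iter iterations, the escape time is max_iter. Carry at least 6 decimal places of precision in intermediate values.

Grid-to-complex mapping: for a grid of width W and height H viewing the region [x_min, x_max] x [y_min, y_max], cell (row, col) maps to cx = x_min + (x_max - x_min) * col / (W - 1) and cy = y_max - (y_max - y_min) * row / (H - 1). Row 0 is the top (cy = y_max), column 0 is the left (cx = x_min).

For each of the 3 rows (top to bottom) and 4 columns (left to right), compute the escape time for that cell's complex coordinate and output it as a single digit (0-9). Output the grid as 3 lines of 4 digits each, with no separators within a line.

Answer: 2342
5999
3599

Derivation:
(row=0, col=0): c = -1.5800 + 1.1200i → escape time 2
(row=0, col=1): c = -0.9267 + 1.1200i → escape time 3
(row=0, col=2): c = -0.2733 + 1.1200i → escape time 4
(row=0, col=3): c = 0.3800 + 1.1200i → escape time 2
(row=1, col=0): c = -1.5800 + 0.2500i → escape time 5
(row=1, col=1): c = -0.9267 + 0.2500i → escape time 9
(row=1, col=2): c = -0.2733 + 0.2500i → escape time 9
(row=1, col=3): c = 0.3800 + 0.2500i → escape time 9
(row=2, col=0): c = -1.5800 + -0.6200i → escape time 3
(row=2, col=1): c = -0.9267 + -0.6200i → escape time 5
(row=2, col=2): c = -0.2733 + -0.6200i → escape time 9
(row=2, col=3): c = 0.3800 + -0.6200i → escape time 9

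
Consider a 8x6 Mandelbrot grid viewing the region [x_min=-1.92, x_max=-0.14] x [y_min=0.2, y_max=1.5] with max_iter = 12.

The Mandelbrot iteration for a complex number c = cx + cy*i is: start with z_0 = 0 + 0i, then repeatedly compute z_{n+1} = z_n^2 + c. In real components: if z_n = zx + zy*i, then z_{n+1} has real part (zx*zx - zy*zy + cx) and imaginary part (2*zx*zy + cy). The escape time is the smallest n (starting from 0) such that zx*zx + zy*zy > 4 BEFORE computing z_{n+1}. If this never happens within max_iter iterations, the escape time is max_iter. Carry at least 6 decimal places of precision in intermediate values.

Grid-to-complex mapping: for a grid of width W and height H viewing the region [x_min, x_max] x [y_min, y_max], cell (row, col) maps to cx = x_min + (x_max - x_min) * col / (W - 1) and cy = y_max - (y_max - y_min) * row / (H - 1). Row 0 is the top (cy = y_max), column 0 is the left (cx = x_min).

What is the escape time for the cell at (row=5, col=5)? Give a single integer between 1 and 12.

z_0 = 0 + 0i, c = -0.6486 + 0.2000i
Iter 1: z = -0.6486 + 0.2000i, |z|^2 = 0.4606
Iter 2: z = -0.2679 + -0.0594i, |z|^2 = 0.0753
Iter 3: z = -0.5803 + 0.2318i, |z|^2 = 0.3905
Iter 4: z = -0.3656 + -0.0691i, |z|^2 = 0.1384
Iter 5: z = -0.5197 + 0.2505i, |z|^2 = 0.3329
Iter 6: z = -0.4412 + -0.0604i, |z|^2 = 0.1983
Iter 7: z = -0.4575 + 0.2533i, |z|^2 = 0.2735
Iter 8: z = -0.5034 + -0.0318i, |z|^2 = 0.2544
Iter 9: z = -0.3962 + 0.2320i, |z|^2 = 0.2108
Iter 10: z = -0.5454 + 0.0162i, |z|^2 = 0.2978
Iter 11: z = -0.3513 + 0.1824i, |z|^2 = 0.1567

Answer: 12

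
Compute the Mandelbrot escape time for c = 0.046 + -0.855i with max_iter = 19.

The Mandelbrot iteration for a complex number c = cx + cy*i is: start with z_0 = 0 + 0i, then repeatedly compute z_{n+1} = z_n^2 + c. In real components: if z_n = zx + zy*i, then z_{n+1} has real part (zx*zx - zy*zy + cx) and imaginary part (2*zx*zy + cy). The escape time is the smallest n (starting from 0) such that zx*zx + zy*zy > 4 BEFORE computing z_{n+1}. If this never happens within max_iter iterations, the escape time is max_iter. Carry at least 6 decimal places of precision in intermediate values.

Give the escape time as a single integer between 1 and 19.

z_0 = 0 + 0i, c = 0.0460 + -0.8550i
Iter 1: z = 0.0460 + -0.8550i, |z|^2 = 0.7331
Iter 2: z = -0.6829 + -0.9337i, |z|^2 = 1.3381
Iter 3: z = -0.3594 + 0.4202i, |z|^2 = 0.3057
Iter 4: z = -0.0014 + -1.1570i, |z|^2 = 1.3387
Iter 5: z = -1.2927 + -0.8517i, |z|^2 = 2.3963
Iter 6: z = 0.9917 + 1.3469i, |z|^2 = 2.7974
Iter 7: z = -0.7846 + 1.8162i, |z|^2 = 3.9144
Iter 8: z = -2.6370 + -3.7052i, |z|^2 = 20.6823
Escaped at iteration 8

Answer: 8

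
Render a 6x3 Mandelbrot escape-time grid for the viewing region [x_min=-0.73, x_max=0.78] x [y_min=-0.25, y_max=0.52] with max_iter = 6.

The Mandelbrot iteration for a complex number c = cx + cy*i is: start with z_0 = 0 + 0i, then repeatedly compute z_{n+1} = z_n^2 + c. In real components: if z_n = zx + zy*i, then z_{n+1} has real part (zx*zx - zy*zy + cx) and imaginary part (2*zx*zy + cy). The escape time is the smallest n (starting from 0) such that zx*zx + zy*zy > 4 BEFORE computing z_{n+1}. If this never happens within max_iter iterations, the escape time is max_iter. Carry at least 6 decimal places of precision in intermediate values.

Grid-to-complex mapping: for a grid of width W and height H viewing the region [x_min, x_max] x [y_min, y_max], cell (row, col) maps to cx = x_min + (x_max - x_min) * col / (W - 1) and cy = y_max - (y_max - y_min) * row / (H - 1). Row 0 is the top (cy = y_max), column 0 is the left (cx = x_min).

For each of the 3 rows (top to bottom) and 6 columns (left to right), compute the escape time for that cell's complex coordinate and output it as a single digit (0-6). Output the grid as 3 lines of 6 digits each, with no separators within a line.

(row=0, col=0): c = -0.7300 + 0.5200i → escape time 6
(row=0, col=1): c = -0.4280 + 0.5200i → escape time 6
(row=0, col=2): c = -0.1260 + 0.5200i → escape time 6
(row=0, col=3): c = 0.1760 + 0.5200i → escape time 6
(row=0, col=4): c = 0.4780 + 0.5200i → escape time 5
(row=0, col=5): c = 0.7800 + 0.5200i → escape time 3
(row=1, col=0): c = -0.7300 + 0.1350i → escape time 6
(row=1, col=1): c = -0.4280 + 0.1350i → escape time 6
(row=1, col=2): c = -0.1260 + 0.1350i → escape time 6
(row=1, col=3): c = 0.1760 + 0.1350i → escape time 6
(row=1, col=4): c = 0.4780 + 0.1350i → escape time 5
(row=1, col=5): c = 0.7800 + 0.1350i → escape time 3
(row=2, col=0): c = -0.7300 + -0.2500i → escape time 6
(row=2, col=1): c = -0.4280 + -0.2500i → escape time 6
(row=2, col=2): c = -0.1260 + -0.2500i → escape time 6
(row=2, col=3): c = 0.1760 + -0.2500i → escape time 6
(row=2, col=4): c = 0.4780 + -0.2500i → escape time 6
(row=2, col=5): c = 0.7800 + -0.2500i → escape time 3

Answer: 666653
666653
666663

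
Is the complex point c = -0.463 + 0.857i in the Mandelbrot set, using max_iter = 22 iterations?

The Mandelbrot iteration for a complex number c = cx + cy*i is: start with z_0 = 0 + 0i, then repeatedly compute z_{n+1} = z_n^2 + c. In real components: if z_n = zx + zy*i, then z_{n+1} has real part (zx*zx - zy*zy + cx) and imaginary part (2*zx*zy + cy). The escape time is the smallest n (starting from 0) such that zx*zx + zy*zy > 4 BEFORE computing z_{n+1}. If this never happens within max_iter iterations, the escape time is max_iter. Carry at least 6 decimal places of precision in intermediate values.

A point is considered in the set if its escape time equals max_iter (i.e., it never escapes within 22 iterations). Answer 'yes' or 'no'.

Answer: no

Derivation:
z_0 = 0 + 0i, c = -0.4630 + 0.8570i
Iter 1: z = -0.4630 + 0.8570i, |z|^2 = 0.9488
Iter 2: z = -0.9831 + 0.0634i, |z|^2 = 0.9705
Iter 3: z = 0.4994 + 0.7323i, |z|^2 = 0.7857
Iter 4: z = -0.7499 + 1.5885i, |z|^2 = 3.0855
Iter 5: z = -2.4239 + -1.5252i, |z|^2 = 8.2019
Escaped at iteration 5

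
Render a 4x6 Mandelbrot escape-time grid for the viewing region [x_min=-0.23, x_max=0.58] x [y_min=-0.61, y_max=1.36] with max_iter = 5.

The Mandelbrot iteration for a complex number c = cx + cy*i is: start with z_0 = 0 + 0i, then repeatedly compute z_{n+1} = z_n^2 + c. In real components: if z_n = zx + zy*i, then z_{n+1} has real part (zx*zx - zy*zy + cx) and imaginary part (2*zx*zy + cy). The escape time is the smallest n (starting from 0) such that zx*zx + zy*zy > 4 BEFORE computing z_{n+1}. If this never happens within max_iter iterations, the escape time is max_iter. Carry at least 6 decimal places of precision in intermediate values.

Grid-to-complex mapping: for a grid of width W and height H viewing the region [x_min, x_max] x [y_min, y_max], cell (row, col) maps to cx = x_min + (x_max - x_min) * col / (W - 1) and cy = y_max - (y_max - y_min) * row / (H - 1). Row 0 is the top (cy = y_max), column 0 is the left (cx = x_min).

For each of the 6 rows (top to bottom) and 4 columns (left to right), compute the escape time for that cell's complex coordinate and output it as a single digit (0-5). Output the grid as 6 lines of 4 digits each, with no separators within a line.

(row=0, col=0): c = -0.2300 + 1.3600i → escape time 2
(row=0, col=1): c = 0.0400 + 1.3600i → escape time 2
(row=0, col=2): c = 0.3100 + 1.3600i → escape time 2
(row=0, col=3): c = 0.5800 + 1.3600i → escape time 2
(row=1, col=0): c = -0.2300 + 0.9660i → escape time 5
(row=1, col=1): c = 0.0400 + 0.9660i → escape time 5
(row=1, col=2): c = 0.3100 + 0.9660i → escape time 4
(row=1, col=3): c = 0.5800 + 0.9660i → escape time 2
(row=2, col=0): c = -0.2300 + 0.5720i → escape time 5
(row=2, col=1): c = 0.0400 + 0.5720i → escape time 5
(row=2, col=2): c = 0.3100 + 0.5720i → escape time 5
(row=2, col=3): c = 0.5800 + 0.5720i → escape time 3
(row=3, col=0): c = -0.2300 + 0.1780i → escape time 5
(row=3, col=1): c = 0.0400 + 0.1780i → escape time 5
(row=3, col=2): c = 0.3100 + 0.1780i → escape time 5
(row=3, col=3): c = 0.5800 + 0.1780i → escape time 4
(row=4, col=0): c = -0.2300 + -0.2160i → escape time 5
(row=4, col=1): c = 0.0400 + -0.2160i → escape time 5
(row=4, col=2): c = 0.3100 + -0.2160i → escape time 5
(row=4, col=3): c = 0.5800 + -0.2160i → escape time 4
(row=5, col=0): c = -0.2300 + -0.6100i → escape time 5
(row=5, col=1): c = 0.0400 + -0.6100i → escape time 5
(row=5, col=2): c = 0.3100 + -0.6100i → escape time 5
(row=5, col=3): c = 0.5800 + -0.6100i → escape time 3

Answer: 2222
5542
5553
5554
5554
5553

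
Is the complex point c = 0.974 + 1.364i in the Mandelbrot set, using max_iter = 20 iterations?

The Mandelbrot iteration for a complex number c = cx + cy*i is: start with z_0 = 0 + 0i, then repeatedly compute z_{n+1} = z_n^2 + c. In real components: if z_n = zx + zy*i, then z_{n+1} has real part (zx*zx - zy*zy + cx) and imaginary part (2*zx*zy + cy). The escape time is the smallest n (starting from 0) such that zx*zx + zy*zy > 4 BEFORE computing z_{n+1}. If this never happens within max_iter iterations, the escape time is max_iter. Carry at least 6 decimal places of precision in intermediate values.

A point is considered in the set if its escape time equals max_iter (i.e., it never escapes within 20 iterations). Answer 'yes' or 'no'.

Answer: no

Derivation:
z_0 = 0 + 0i, c = 0.9740 + 1.3640i
Iter 1: z = 0.9740 + 1.3640i, |z|^2 = 2.8092
Iter 2: z = 0.0622 + 4.0211i, |z|^2 = 16.1729
Escaped at iteration 2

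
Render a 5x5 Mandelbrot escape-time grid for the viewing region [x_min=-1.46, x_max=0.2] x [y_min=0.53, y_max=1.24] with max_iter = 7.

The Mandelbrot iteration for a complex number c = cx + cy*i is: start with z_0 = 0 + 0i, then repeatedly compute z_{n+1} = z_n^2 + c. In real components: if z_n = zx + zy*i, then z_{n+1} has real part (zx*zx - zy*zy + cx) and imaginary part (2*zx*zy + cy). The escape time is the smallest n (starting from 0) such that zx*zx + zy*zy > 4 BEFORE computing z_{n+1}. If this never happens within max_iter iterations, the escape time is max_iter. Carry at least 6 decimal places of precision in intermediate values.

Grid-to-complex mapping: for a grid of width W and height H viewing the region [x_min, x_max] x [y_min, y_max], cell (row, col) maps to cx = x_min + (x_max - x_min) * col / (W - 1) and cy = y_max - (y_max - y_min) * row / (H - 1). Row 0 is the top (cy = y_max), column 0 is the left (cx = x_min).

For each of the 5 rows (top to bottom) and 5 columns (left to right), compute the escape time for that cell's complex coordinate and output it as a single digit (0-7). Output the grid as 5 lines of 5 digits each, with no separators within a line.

Answer: 22332
23364
33474
33676
35777

Derivation:
(row=0, col=0): c = -1.4600 + 1.2400i → escape time 2
(row=0, col=1): c = -1.0450 + 1.2400i → escape time 2
(row=0, col=2): c = -0.6300 + 1.2400i → escape time 3
(row=0, col=3): c = -0.2150 + 1.2400i → escape time 3
(row=0, col=4): c = 0.2000 + 1.2400i → escape time 2
(row=1, col=0): c = -1.4600 + 1.0625i → escape time 2
(row=1, col=1): c = -1.0450 + 1.0625i → escape time 3
(row=1, col=2): c = -0.6300 + 1.0625i → escape time 3
(row=1, col=3): c = -0.2150 + 1.0625i → escape time 6
(row=1, col=4): c = 0.2000 + 1.0625i → escape time 4
(row=2, col=0): c = -1.4600 + 0.8850i → escape time 3
(row=2, col=1): c = -1.0450 + 0.8850i → escape time 3
(row=2, col=2): c = -0.6300 + 0.8850i → escape time 4
(row=2, col=3): c = -0.2150 + 0.8850i → escape time 7
(row=2, col=4): c = 0.2000 + 0.8850i → escape time 4
(row=3, col=0): c = -1.4600 + 0.7075i → escape time 3
(row=3, col=1): c = -1.0450 + 0.7075i → escape time 3
(row=3, col=2): c = -0.6300 + 0.7075i → escape time 6
(row=3, col=3): c = -0.2150 + 0.7075i → escape time 7
(row=3, col=4): c = 0.2000 + 0.7075i → escape time 6
(row=4, col=0): c = -1.4600 + 0.5300i → escape time 3
(row=4, col=1): c = -1.0450 + 0.5300i → escape time 5
(row=4, col=2): c = -0.6300 + 0.5300i → escape time 7
(row=4, col=3): c = -0.2150 + 0.5300i → escape time 7
(row=4, col=4): c = 0.2000 + 0.5300i → escape time 7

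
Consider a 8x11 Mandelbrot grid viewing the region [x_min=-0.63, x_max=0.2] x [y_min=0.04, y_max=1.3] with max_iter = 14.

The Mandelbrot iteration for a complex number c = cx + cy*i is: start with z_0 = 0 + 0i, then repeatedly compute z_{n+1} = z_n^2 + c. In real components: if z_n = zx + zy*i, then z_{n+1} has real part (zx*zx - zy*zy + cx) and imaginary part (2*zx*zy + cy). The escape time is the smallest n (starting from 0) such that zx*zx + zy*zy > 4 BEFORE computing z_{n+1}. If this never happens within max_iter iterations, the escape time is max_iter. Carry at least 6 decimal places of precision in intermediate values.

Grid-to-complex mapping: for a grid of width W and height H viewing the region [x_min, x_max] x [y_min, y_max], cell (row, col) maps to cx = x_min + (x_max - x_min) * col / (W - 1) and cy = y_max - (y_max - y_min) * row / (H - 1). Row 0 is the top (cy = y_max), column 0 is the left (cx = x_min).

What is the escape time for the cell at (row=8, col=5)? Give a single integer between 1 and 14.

z_0 = 0 + 0i, c = -0.0371 + 0.2920i
Iter 1: z = -0.0371 + 0.2920i, |z|^2 = 0.0866
Iter 2: z = -0.1210 + 0.2703i, |z|^2 = 0.0877
Iter 3: z = -0.0956 + 0.2266i, |z|^2 = 0.0605
Iter 4: z = -0.0793 + 0.2487i, |z|^2 = 0.0681
Iter 5: z = -0.0927 + 0.2525i, |z|^2 = 0.0724
Iter 6: z = -0.0923 + 0.2452i, |z|^2 = 0.0686
Iter 7: z = -0.0887 + 0.2467i, |z|^2 = 0.0687
Iter 8: z = -0.0901 + 0.2482i, |z|^2 = 0.0697
Iter 9: z = -0.0906 + 0.2472i, |z|^2 = 0.0693
Iter 10: z = -0.0901 + 0.2472i, |z|^2 = 0.0692
Iter 11: z = -0.0901 + 0.2475i, |z|^2 = 0.0694
Iter 12: z = -0.0903 + 0.2474i, |z|^2 = 0.0693
Iter 13: z = -0.0902 + 0.2473i, |z|^2 = 0.0693

Answer: 14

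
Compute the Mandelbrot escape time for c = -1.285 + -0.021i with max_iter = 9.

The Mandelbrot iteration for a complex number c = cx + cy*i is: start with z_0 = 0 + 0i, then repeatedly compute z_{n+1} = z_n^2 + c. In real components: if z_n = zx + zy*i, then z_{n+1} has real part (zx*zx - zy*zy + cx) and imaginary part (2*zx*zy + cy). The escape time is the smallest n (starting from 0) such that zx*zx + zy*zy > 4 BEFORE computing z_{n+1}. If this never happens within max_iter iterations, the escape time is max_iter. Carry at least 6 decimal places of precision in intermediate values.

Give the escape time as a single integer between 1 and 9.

z_0 = 0 + 0i, c = -1.2850 + -0.0210i
Iter 1: z = -1.2850 + -0.0210i, |z|^2 = 1.6517
Iter 2: z = 0.3658 + 0.0330i, |z|^2 = 0.1349
Iter 3: z = -1.1523 + 0.0031i, |z|^2 = 1.3278
Iter 4: z = 0.0428 + -0.0282i, |z|^2 = 0.0026
Iter 5: z = -1.2840 + -0.0234i, |z|^2 = 1.6491
Iter 6: z = 0.3630 + 0.0391i, |z|^2 = 0.1333
Iter 7: z = -1.1547 + 0.0074i, |z|^2 = 1.3335
Iter 8: z = 0.0484 + -0.0381i, |z|^2 = 0.0038

Answer: 9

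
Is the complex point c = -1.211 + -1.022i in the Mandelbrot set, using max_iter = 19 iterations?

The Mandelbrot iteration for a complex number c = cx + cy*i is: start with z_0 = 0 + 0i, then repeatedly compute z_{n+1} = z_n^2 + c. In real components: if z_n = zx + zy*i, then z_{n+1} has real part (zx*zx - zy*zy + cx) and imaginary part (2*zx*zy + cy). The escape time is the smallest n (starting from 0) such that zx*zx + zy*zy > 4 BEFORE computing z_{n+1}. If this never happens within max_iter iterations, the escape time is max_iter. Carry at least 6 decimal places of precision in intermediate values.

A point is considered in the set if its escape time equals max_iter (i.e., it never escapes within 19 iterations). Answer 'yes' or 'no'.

Answer: no

Derivation:
z_0 = 0 + 0i, c = -1.2110 + -1.0220i
Iter 1: z = -1.2110 + -1.0220i, |z|^2 = 2.5110
Iter 2: z = -0.7890 + 1.4533i, |z|^2 = 2.7345
Iter 3: z = -2.7006 + -3.3152i, |z|^2 = 18.2835
Escaped at iteration 3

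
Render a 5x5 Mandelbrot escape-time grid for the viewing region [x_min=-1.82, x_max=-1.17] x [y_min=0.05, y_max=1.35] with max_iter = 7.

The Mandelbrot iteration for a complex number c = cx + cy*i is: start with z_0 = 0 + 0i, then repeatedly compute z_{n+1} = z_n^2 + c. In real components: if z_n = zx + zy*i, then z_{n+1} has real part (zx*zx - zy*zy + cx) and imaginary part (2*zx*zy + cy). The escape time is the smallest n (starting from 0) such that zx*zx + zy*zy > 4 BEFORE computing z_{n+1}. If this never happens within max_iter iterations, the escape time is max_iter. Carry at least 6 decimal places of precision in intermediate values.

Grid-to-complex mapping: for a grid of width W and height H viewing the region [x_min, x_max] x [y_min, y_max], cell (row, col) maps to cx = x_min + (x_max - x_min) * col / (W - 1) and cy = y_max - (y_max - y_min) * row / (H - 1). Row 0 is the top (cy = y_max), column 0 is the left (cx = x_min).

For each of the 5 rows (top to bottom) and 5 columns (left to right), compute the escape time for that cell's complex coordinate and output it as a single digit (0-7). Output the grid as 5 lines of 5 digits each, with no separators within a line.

Answer: 11122
12233
23333
34467
66777

Derivation:
(row=0, col=0): c = -1.8200 + 1.3500i → escape time 1
(row=0, col=1): c = -1.6575 + 1.3500i → escape time 1
(row=0, col=2): c = -1.4950 + 1.3500i → escape time 1
(row=0, col=3): c = -1.3325 + 1.3500i → escape time 2
(row=0, col=4): c = -1.1700 + 1.3500i → escape time 2
(row=1, col=0): c = -1.8200 + 1.0250i → escape time 1
(row=1, col=1): c = -1.6575 + 1.0250i → escape time 2
(row=1, col=2): c = -1.4950 + 1.0250i → escape time 2
(row=1, col=3): c = -1.3325 + 1.0250i → escape time 3
(row=1, col=4): c = -1.1700 + 1.0250i → escape time 3
(row=2, col=0): c = -1.8200 + 0.7000i → escape time 2
(row=2, col=1): c = -1.6575 + 0.7000i → escape time 3
(row=2, col=2): c = -1.4950 + 0.7000i → escape time 3
(row=2, col=3): c = -1.3325 + 0.7000i → escape time 3
(row=2, col=4): c = -1.1700 + 0.7000i → escape time 3
(row=3, col=0): c = -1.8200 + 0.3750i → escape time 3
(row=3, col=1): c = -1.6575 + 0.3750i → escape time 4
(row=3, col=2): c = -1.4950 + 0.3750i → escape time 4
(row=3, col=3): c = -1.3325 + 0.3750i → escape time 6
(row=3, col=4): c = -1.1700 + 0.3750i → escape time 7
(row=4, col=0): c = -1.8200 + 0.0500i → escape time 6
(row=4, col=1): c = -1.6575 + 0.0500i → escape time 6
(row=4, col=2): c = -1.4950 + 0.0500i → escape time 7
(row=4, col=3): c = -1.3325 + 0.0500i → escape time 7
(row=4, col=4): c = -1.1700 + 0.0500i → escape time 7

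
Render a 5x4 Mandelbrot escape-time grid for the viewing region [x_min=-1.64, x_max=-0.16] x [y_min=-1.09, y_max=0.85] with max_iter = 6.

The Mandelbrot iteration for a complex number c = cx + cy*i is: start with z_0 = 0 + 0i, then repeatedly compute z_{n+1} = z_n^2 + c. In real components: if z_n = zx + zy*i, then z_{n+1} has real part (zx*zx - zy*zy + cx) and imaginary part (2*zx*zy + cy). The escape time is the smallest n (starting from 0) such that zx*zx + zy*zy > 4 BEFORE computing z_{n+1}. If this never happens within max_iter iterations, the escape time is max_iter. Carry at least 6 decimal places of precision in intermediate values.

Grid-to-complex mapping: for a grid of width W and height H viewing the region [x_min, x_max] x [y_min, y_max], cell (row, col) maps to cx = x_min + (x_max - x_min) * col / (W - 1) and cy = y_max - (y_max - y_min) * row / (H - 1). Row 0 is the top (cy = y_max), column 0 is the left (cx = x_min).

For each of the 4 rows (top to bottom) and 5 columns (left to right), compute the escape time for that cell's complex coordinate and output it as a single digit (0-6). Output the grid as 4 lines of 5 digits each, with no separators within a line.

(row=0, col=0): c = -1.6400 + 0.8500i → escape time 3
(row=0, col=1): c = -1.2700 + 0.8500i → escape time 3
(row=0, col=2): c = -0.9000 + 0.8500i → escape time 3
(row=0, col=3): c = -0.5300 + 0.8500i → escape time 4
(row=0, col=4): c = -0.1600 + 0.8500i → escape time 6
(row=1, col=0): c = -1.6400 + 0.2033i → escape time 4
(row=1, col=1): c = -1.2700 + 0.2033i → escape time 6
(row=1, col=2): c = -0.9000 + 0.2033i → escape time 6
(row=1, col=3): c = -0.5300 + 0.2033i → escape time 6
(row=1, col=4): c = -0.1600 + 0.2033i → escape time 6
(row=2, col=0): c = -1.6400 + -0.4433i → escape time 3
(row=2, col=1): c = -1.2700 + -0.4433i → escape time 6
(row=2, col=2): c = -0.9000 + -0.4433i → escape time 6
(row=2, col=3): c = -0.5300 + -0.4433i → escape time 6
(row=2, col=4): c = -0.1600 + -0.4433i → escape time 6
(row=3, col=0): c = -1.6400 + -1.0900i → escape time 2
(row=3, col=1): c = -1.2700 + -1.0900i → escape time 3
(row=3, col=2): c = -0.9000 + -1.0900i → escape time 3
(row=3, col=3): c = -0.5300 + -1.0900i → escape time 4
(row=3, col=4): c = -0.1600 + -1.0900i → escape time 6

Answer: 33346
46666
36666
23346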